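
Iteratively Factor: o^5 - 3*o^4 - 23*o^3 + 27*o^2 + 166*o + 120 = (o - 5)*(o^4 + 2*o^3 - 13*o^2 - 38*o - 24) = (o - 5)*(o - 4)*(o^3 + 6*o^2 + 11*o + 6) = (o - 5)*(o - 4)*(o + 2)*(o^2 + 4*o + 3) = (o - 5)*(o - 4)*(o + 1)*(o + 2)*(o + 3)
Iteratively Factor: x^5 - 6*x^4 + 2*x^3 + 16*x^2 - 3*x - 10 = (x + 1)*(x^4 - 7*x^3 + 9*x^2 + 7*x - 10) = (x - 1)*(x + 1)*(x^3 - 6*x^2 + 3*x + 10) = (x - 1)*(x + 1)^2*(x^2 - 7*x + 10) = (x - 2)*(x - 1)*(x + 1)^2*(x - 5)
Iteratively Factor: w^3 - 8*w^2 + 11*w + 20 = (w + 1)*(w^2 - 9*w + 20) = (w - 5)*(w + 1)*(w - 4)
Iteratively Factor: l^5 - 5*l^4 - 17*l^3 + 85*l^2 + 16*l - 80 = (l + 4)*(l^4 - 9*l^3 + 19*l^2 + 9*l - 20) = (l - 4)*(l + 4)*(l^3 - 5*l^2 - l + 5) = (l - 4)*(l - 1)*(l + 4)*(l^2 - 4*l - 5) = (l - 4)*(l - 1)*(l + 1)*(l + 4)*(l - 5)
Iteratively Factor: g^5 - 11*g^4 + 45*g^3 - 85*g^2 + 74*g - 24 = (g - 3)*(g^4 - 8*g^3 + 21*g^2 - 22*g + 8) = (g - 4)*(g - 3)*(g^3 - 4*g^2 + 5*g - 2) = (g - 4)*(g - 3)*(g - 1)*(g^2 - 3*g + 2) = (g - 4)*(g - 3)*(g - 1)^2*(g - 2)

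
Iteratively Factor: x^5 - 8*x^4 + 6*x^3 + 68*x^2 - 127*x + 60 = (x - 4)*(x^4 - 4*x^3 - 10*x^2 + 28*x - 15) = (x - 4)*(x + 3)*(x^3 - 7*x^2 + 11*x - 5) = (x - 4)*(x - 1)*(x + 3)*(x^2 - 6*x + 5) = (x - 4)*(x - 1)^2*(x + 3)*(x - 5)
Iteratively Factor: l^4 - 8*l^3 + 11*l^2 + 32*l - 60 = (l + 2)*(l^3 - 10*l^2 + 31*l - 30) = (l - 3)*(l + 2)*(l^2 - 7*l + 10) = (l - 5)*(l - 3)*(l + 2)*(l - 2)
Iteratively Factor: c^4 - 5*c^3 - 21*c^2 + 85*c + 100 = (c - 5)*(c^3 - 21*c - 20) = (c - 5)*(c + 4)*(c^2 - 4*c - 5) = (c - 5)*(c + 1)*(c + 4)*(c - 5)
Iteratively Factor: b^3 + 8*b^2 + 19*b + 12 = (b + 4)*(b^2 + 4*b + 3) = (b + 1)*(b + 4)*(b + 3)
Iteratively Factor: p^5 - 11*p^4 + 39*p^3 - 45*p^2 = (p)*(p^4 - 11*p^3 + 39*p^2 - 45*p) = p^2*(p^3 - 11*p^2 + 39*p - 45) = p^2*(p - 5)*(p^2 - 6*p + 9) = p^2*(p - 5)*(p - 3)*(p - 3)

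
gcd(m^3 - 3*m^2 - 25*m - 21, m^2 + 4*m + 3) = m^2 + 4*m + 3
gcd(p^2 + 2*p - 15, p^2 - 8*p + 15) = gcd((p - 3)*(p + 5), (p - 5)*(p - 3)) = p - 3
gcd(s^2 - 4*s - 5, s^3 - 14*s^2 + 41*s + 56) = s + 1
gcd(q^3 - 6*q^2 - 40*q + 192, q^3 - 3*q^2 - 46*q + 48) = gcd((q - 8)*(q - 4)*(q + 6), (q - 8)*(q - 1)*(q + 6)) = q^2 - 2*q - 48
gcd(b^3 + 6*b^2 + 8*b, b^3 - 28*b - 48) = b^2 + 6*b + 8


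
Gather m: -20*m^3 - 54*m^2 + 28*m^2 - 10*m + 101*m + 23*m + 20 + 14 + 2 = -20*m^3 - 26*m^2 + 114*m + 36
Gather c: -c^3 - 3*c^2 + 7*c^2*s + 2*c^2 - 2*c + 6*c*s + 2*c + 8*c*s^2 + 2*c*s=-c^3 + c^2*(7*s - 1) + c*(8*s^2 + 8*s)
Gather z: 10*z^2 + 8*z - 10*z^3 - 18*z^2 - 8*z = -10*z^3 - 8*z^2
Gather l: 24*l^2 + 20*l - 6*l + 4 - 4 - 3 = 24*l^2 + 14*l - 3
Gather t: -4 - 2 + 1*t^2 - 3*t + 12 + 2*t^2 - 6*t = 3*t^2 - 9*t + 6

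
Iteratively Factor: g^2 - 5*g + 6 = (g - 2)*(g - 3)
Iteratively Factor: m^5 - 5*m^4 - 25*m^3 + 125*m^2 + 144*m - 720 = (m + 4)*(m^4 - 9*m^3 + 11*m^2 + 81*m - 180) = (m - 5)*(m + 4)*(m^3 - 4*m^2 - 9*m + 36) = (m - 5)*(m - 4)*(m + 4)*(m^2 - 9) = (m - 5)*(m - 4)*(m + 3)*(m + 4)*(m - 3)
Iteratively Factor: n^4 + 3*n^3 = (n)*(n^3 + 3*n^2) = n^2*(n^2 + 3*n) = n^2*(n + 3)*(n)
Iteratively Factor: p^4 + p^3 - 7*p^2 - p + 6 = (p - 2)*(p^3 + 3*p^2 - p - 3) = (p - 2)*(p + 3)*(p^2 - 1) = (p - 2)*(p - 1)*(p + 3)*(p + 1)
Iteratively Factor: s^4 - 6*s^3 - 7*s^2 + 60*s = (s - 5)*(s^3 - s^2 - 12*s) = (s - 5)*(s + 3)*(s^2 - 4*s) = s*(s - 5)*(s + 3)*(s - 4)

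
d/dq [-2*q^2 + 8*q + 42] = 8 - 4*q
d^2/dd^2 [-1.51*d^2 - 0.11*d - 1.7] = -3.02000000000000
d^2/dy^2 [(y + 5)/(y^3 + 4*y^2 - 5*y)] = 2*(3*y^2 - 3*y + 1)/(y^3*(y^3 - 3*y^2 + 3*y - 1))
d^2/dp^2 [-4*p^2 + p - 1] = -8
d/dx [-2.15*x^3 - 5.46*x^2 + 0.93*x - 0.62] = -6.45*x^2 - 10.92*x + 0.93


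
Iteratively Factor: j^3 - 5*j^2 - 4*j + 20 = (j - 5)*(j^2 - 4) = (j - 5)*(j + 2)*(j - 2)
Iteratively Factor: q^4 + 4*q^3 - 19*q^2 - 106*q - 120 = (q + 4)*(q^3 - 19*q - 30) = (q + 2)*(q + 4)*(q^2 - 2*q - 15) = (q - 5)*(q + 2)*(q + 4)*(q + 3)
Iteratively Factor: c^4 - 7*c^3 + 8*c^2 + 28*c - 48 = (c - 3)*(c^3 - 4*c^2 - 4*c + 16) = (c - 3)*(c + 2)*(c^2 - 6*c + 8) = (c - 3)*(c - 2)*(c + 2)*(c - 4)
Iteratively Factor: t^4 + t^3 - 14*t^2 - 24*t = (t)*(t^3 + t^2 - 14*t - 24) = t*(t + 3)*(t^2 - 2*t - 8) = t*(t - 4)*(t + 3)*(t + 2)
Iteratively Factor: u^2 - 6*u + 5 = (u - 1)*(u - 5)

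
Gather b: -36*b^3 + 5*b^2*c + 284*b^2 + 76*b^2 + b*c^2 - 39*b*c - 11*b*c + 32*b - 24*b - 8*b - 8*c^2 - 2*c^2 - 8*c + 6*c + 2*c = -36*b^3 + b^2*(5*c + 360) + b*(c^2 - 50*c) - 10*c^2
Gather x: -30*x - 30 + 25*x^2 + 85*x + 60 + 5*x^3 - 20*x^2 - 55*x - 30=5*x^3 + 5*x^2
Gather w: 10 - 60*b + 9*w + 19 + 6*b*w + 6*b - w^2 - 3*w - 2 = -54*b - w^2 + w*(6*b + 6) + 27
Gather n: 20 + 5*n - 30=5*n - 10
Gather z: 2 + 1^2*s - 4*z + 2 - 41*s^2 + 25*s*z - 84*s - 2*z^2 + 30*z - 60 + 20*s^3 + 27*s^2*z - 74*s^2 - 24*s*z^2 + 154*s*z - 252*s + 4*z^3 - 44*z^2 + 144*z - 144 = 20*s^3 - 115*s^2 - 335*s + 4*z^3 + z^2*(-24*s - 46) + z*(27*s^2 + 179*s + 170) - 200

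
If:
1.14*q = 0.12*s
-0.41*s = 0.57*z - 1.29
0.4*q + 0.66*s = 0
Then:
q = 0.00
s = 0.00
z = 2.26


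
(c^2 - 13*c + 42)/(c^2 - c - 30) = (c - 7)/(c + 5)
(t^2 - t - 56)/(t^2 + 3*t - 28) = (t - 8)/(t - 4)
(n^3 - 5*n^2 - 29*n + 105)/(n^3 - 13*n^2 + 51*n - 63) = (n + 5)/(n - 3)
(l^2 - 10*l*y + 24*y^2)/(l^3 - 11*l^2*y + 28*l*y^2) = (-l + 6*y)/(l*(-l + 7*y))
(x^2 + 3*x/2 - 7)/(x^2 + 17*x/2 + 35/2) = (x - 2)/(x + 5)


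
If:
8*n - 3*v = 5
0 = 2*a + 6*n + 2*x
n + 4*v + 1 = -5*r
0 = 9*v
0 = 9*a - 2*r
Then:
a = -13/180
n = 5/8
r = -13/40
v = 0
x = -649/360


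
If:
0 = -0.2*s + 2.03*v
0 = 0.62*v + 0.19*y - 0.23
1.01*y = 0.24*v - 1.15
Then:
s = 6.81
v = 0.67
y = -0.98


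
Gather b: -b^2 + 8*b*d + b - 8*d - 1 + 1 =-b^2 + b*(8*d + 1) - 8*d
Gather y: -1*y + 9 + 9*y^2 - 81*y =9*y^2 - 82*y + 9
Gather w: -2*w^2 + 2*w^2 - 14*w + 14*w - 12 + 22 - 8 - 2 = 0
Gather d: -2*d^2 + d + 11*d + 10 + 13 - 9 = -2*d^2 + 12*d + 14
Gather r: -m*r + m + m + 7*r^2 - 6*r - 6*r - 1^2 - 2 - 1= 2*m + 7*r^2 + r*(-m - 12) - 4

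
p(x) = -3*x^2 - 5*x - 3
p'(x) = -6*x - 5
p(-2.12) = -5.88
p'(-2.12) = 7.72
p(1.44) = -16.42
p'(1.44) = -13.64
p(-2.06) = -5.43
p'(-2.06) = 7.36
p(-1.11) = -1.15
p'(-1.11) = 1.66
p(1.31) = -14.70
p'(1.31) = -12.86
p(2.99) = -44.77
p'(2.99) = -22.94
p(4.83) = -97.14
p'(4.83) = -33.98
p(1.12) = -12.36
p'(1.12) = -11.72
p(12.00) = -495.00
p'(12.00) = -77.00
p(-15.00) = -603.00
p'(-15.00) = 85.00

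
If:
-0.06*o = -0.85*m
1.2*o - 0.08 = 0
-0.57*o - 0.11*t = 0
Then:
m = 0.00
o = 0.07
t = -0.35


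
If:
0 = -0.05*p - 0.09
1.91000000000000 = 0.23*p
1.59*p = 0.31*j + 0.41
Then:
No Solution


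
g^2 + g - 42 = (g - 6)*(g + 7)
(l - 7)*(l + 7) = l^2 - 49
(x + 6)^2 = x^2 + 12*x + 36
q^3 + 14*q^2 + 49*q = q*(q + 7)^2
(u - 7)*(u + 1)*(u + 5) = u^3 - u^2 - 37*u - 35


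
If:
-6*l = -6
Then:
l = 1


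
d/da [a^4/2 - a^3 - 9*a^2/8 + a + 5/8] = 2*a^3 - 3*a^2 - 9*a/4 + 1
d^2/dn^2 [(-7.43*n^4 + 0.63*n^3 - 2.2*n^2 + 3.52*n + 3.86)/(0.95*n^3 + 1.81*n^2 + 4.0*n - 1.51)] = (1.4210854715202e-14*n^8 - 5.6843418860808e-14*n^7 + 1.64758399999982*n^6 - 382.01241*n^5 - 452.313942*n^4 + 831.82037*n^3 - 37.72608*n^2 + 267.24327*n + 177.108692)/(0.857375*n^9 + 4.900575*n^8 + 20.166885*n^7 + 43.109416*n^6 + 69.33453*n^5 + 37.611267*n^4 + 4.90388499999999*n^3 - 60.099057*n^2 + 27.3612*n - 3.442951)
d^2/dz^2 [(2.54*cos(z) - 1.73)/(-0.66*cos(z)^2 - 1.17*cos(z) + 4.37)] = (-0.0974397026555135*(1 - cos(z)^2)^2 + 0.0216670536585361*cos(z)^5 + 0.738955873154999*cos(z)^3 - 0.289241195859904*cos(z)^2 + 0.0728689077102428*cos(z) - 0.123021428591991)/(0.177897574123989*cos(z)^2 + 0.315363881401617*cos(z) - 1.17789757412399)^3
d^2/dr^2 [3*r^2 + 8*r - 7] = 6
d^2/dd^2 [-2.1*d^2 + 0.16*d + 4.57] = -4.20000000000000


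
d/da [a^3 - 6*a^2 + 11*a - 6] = 3*a^2 - 12*a + 11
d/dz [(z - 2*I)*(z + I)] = 2*z - I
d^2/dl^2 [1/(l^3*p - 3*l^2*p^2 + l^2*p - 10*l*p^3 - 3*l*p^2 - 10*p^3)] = 2*((-3*l + 3*p - 1)*(-l^3 + 3*l^2*p - l^2 + 10*l*p^2 + 3*l*p + 10*p^2) - (-3*l^2 + 6*l*p - 2*l + 10*p^2 + 3*p)^2)/(p*(-l^3 + 3*l^2*p - l^2 + 10*l*p^2 + 3*l*p + 10*p^2)^3)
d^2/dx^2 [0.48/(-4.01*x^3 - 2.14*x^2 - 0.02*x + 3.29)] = ((11.5488*x + 2.0544)*(4.01*x^3 + 2.14*x^2 + 0.02*x - 3.29) - 0.48*(12.03*x^2 + 4.28*x + 0.02)*(24.06*x^2 + 8.56*x + 0.04))/(4.01*x^3 + 2.14*x^2 + 0.02*x - 3.29)^3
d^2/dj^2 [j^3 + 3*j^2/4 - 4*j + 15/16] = 6*j + 3/2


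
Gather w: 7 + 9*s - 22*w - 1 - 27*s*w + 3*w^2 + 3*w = 9*s + 3*w^2 + w*(-27*s - 19) + 6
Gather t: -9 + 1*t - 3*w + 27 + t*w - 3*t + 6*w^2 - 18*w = t*(w - 2) + 6*w^2 - 21*w + 18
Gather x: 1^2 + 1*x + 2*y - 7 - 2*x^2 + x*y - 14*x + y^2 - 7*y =-2*x^2 + x*(y - 13) + y^2 - 5*y - 6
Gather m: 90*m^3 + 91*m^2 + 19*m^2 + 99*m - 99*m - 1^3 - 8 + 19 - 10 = 90*m^3 + 110*m^2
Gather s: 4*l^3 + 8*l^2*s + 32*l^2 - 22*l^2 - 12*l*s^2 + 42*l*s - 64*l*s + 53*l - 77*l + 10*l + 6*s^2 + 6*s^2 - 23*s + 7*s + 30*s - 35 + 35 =4*l^3 + 10*l^2 - 14*l + s^2*(12 - 12*l) + s*(8*l^2 - 22*l + 14)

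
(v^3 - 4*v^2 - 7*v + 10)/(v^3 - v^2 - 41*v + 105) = (v^2 + v - 2)/(v^2 + 4*v - 21)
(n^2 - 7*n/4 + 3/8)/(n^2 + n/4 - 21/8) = (4*n - 1)/(4*n + 7)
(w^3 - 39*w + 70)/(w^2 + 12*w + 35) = (w^2 - 7*w + 10)/(w + 5)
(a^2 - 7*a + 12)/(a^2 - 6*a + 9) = (a - 4)/(a - 3)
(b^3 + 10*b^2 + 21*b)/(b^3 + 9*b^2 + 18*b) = (b + 7)/(b + 6)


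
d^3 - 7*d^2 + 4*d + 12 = (d - 6)*(d - 2)*(d + 1)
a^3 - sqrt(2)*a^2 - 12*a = a*(a - 3*sqrt(2))*(a + 2*sqrt(2))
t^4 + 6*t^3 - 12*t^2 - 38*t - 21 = (t - 3)*(t + 1)^2*(t + 7)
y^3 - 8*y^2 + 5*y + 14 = (y - 7)*(y - 2)*(y + 1)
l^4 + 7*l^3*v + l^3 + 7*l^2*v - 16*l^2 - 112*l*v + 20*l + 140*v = (l - 2)^2*(l + 5)*(l + 7*v)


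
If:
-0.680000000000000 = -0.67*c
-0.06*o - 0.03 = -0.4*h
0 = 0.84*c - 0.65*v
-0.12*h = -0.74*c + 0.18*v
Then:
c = 1.01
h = 4.29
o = 28.11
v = 1.31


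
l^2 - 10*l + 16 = (l - 8)*(l - 2)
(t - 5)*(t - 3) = t^2 - 8*t + 15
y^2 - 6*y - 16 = (y - 8)*(y + 2)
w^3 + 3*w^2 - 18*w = w*(w - 3)*(w + 6)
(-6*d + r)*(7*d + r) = -42*d^2 + d*r + r^2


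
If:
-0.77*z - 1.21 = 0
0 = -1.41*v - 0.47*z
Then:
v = 0.52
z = -1.57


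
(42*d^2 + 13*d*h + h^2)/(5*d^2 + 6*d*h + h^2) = (42*d^2 + 13*d*h + h^2)/(5*d^2 + 6*d*h + h^2)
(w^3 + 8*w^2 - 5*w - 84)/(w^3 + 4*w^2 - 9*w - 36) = (w + 7)/(w + 3)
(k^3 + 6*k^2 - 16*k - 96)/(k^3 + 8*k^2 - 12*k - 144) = (k + 4)/(k + 6)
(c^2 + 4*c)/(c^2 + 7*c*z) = (c + 4)/(c + 7*z)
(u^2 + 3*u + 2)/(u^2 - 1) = (u + 2)/(u - 1)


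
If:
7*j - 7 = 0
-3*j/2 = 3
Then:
No Solution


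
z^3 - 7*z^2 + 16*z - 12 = (z - 3)*(z - 2)^2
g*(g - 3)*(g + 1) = g^3 - 2*g^2 - 3*g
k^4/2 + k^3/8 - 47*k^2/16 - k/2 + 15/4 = (k/2 + 1)*(k - 2)*(k - 5/4)*(k + 3/2)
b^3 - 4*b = b*(b - 2)*(b + 2)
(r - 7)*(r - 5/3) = r^2 - 26*r/3 + 35/3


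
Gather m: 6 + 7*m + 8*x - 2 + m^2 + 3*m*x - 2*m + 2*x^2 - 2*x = m^2 + m*(3*x + 5) + 2*x^2 + 6*x + 4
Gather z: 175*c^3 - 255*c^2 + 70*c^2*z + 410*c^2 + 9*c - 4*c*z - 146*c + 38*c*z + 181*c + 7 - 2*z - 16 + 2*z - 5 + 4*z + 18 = 175*c^3 + 155*c^2 + 44*c + z*(70*c^2 + 34*c + 4) + 4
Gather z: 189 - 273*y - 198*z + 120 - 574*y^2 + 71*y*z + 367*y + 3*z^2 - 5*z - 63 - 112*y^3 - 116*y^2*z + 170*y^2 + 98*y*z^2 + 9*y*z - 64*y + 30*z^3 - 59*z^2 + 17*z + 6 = -112*y^3 - 404*y^2 + 30*y + 30*z^3 + z^2*(98*y - 56) + z*(-116*y^2 + 80*y - 186) + 252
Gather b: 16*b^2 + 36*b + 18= 16*b^2 + 36*b + 18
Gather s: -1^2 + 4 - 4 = -1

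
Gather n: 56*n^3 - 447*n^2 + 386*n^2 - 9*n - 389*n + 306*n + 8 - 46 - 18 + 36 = 56*n^3 - 61*n^2 - 92*n - 20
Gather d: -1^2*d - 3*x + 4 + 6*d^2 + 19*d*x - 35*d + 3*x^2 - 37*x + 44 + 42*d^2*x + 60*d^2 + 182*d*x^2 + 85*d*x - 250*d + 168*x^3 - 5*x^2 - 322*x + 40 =d^2*(42*x + 66) + d*(182*x^2 + 104*x - 286) + 168*x^3 - 2*x^2 - 362*x + 88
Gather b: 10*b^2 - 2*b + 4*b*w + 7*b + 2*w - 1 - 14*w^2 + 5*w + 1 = 10*b^2 + b*(4*w + 5) - 14*w^2 + 7*w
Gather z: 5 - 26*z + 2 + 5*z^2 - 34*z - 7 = 5*z^2 - 60*z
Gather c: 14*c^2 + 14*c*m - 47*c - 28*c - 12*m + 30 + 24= 14*c^2 + c*(14*m - 75) - 12*m + 54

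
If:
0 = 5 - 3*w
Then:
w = 5/3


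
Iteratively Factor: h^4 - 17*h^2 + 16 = (h - 4)*(h^3 + 4*h^2 - h - 4) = (h - 4)*(h + 4)*(h^2 - 1) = (h - 4)*(h - 1)*(h + 4)*(h + 1)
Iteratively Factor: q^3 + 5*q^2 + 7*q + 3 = (q + 1)*(q^2 + 4*q + 3) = (q + 1)^2*(q + 3)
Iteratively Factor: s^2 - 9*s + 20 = (s - 5)*(s - 4)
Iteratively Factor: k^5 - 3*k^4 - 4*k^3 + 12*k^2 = (k)*(k^4 - 3*k^3 - 4*k^2 + 12*k) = k*(k - 3)*(k^3 - 4*k) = k^2*(k - 3)*(k^2 - 4) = k^2*(k - 3)*(k + 2)*(k - 2)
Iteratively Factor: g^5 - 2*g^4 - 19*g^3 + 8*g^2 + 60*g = (g - 2)*(g^4 - 19*g^2 - 30*g) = g*(g - 2)*(g^3 - 19*g - 30) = g*(g - 2)*(g + 3)*(g^2 - 3*g - 10) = g*(g - 2)*(g + 2)*(g + 3)*(g - 5)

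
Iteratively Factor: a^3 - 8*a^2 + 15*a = (a)*(a^2 - 8*a + 15) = a*(a - 3)*(a - 5)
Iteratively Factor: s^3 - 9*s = (s - 3)*(s^2 + 3*s) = s*(s - 3)*(s + 3)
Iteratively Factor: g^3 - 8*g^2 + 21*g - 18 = (g - 3)*(g^2 - 5*g + 6) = (g - 3)*(g - 2)*(g - 3)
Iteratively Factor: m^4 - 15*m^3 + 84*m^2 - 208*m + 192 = (m - 4)*(m^3 - 11*m^2 + 40*m - 48) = (m - 4)*(m - 3)*(m^2 - 8*m + 16) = (m - 4)^2*(m - 3)*(m - 4)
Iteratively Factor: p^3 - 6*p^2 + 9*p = (p - 3)*(p^2 - 3*p) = (p - 3)^2*(p)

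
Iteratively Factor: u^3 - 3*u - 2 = (u - 2)*(u^2 + 2*u + 1) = (u - 2)*(u + 1)*(u + 1)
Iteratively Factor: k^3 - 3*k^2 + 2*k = (k)*(k^2 - 3*k + 2) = k*(k - 2)*(k - 1)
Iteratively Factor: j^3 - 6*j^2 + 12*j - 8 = (j - 2)*(j^2 - 4*j + 4) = (j - 2)^2*(j - 2)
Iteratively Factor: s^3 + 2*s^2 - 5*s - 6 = (s + 1)*(s^2 + s - 6) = (s + 1)*(s + 3)*(s - 2)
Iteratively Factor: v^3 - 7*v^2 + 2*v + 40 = (v - 4)*(v^2 - 3*v - 10) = (v - 5)*(v - 4)*(v + 2)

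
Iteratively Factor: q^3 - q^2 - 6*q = (q - 3)*(q^2 + 2*q) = (q - 3)*(q + 2)*(q)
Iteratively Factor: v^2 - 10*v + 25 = (v - 5)*(v - 5)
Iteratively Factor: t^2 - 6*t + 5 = (t - 1)*(t - 5)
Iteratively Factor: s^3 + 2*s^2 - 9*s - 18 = (s + 3)*(s^2 - s - 6) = (s + 2)*(s + 3)*(s - 3)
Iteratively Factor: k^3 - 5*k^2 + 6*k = (k - 2)*(k^2 - 3*k) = (k - 3)*(k - 2)*(k)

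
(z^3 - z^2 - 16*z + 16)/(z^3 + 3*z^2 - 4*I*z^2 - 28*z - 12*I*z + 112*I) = (z^2 + 3*z - 4)/(z^2 + z*(7 - 4*I) - 28*I)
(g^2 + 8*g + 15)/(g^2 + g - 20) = (g + 3)/(g - 4)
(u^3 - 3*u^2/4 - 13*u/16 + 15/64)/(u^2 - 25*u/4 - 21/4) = (16*u^2 - 24*u + 5)/(16*(u - 7))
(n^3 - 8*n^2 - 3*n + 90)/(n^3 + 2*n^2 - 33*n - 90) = (n - 5)/(n + 5)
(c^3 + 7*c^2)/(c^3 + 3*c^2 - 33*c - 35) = c^2/(c^2 - 4*c - 5)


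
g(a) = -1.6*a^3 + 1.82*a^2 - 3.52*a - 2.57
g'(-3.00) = -57.64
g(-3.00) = 67.57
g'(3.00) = -35.80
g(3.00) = -39.95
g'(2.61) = -26.72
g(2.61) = -27.81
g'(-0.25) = -4.73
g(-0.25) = -1.55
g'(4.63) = -89.56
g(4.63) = -138.66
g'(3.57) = -51.70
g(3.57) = -64.74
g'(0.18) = -3.02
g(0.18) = -3.15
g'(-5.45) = -165.93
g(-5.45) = 329.68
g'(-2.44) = -40.98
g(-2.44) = 40.10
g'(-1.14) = -13.91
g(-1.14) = 6.18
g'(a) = -4.8*a^2 + 3.64*a - 3.52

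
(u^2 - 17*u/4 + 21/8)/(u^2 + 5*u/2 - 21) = (u - 3/4)/(u + 6)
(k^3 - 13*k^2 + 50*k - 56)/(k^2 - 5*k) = (k^3 - 13*k^2 + 50*k - 56)/(k*(k - 5))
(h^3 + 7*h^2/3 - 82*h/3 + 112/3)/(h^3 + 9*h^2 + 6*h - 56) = (h - 8/3)/(h + 4)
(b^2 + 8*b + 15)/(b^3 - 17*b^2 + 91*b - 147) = (b^2 + 8*b + 15)/(b^3 - 17*b^2 + 91*b - 147)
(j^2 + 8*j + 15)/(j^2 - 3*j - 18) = (j + 5)/(j - 6)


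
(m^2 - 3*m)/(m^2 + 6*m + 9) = m*(m - 3)/(m^2 + 6*m + 9)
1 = 1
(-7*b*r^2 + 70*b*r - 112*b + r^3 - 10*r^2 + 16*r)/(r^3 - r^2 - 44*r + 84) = (-7*b*r + 56*b + r^2 - 8*r)/(r^2 + r - 42)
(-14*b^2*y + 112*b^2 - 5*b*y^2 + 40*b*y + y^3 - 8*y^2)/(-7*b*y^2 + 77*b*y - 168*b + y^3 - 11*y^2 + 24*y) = (2*b + y)/(y - 3)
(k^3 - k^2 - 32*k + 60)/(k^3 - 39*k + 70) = (k + 6)/(k + 7)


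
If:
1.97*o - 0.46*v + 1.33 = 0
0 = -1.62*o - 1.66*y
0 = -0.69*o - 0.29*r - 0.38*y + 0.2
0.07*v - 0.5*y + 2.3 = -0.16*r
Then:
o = -4.27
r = 5.39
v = -15.40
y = 4.17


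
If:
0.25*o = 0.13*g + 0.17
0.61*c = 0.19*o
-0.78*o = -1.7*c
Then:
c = 0.00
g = -1.31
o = 0.00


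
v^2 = v^2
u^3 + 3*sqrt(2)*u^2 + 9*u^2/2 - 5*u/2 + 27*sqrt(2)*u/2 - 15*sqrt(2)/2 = (u - 1/2)*(u + 5)*(u + 3*sqrt(2))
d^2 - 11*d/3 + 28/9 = (d - 7/3)*(d - 4/3)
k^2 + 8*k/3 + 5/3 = (k + 1)*(k + 5/3)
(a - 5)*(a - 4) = a^2 - 9*a + 20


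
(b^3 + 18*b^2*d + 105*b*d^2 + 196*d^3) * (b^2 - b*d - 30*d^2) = b^5 + 17*b^4*d + 57*b^3*d^2 - 449*b^2*d^3 - 3346*b*d^4 - 5880*d^5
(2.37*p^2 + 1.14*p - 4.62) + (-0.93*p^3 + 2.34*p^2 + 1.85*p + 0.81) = -0.93*p^3 + 4.71*p^2 + 2.99*p - 3.81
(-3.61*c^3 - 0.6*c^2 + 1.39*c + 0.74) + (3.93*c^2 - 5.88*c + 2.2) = -3.61*c^3 + 3.33*c^2 - 4.49*c + 2.94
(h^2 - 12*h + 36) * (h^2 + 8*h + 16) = h^4 - 4*h^3 - 44*h^2 + 96*h + 576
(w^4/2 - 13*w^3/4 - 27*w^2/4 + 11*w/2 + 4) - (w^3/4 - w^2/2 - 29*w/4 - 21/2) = w^4/2 - 7*w^3/2 - 25*w^2/4 + 51*w/4 + 29/2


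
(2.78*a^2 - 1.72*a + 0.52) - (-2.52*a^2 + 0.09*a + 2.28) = 5.3*a^2 - 1.81*a - 1.76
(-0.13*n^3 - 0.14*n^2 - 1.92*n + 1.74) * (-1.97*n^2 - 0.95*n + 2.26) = 0.2561*n^5 + 0.3993*n^4 + 3.6216*n^3 - 1.9202*n^2 - 5.9922*n + 3.9324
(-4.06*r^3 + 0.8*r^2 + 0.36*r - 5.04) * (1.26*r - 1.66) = -5.1156*r^4 + 7.7476*r^3 - 0.8744*r^2 - 6.948*r + 8.3664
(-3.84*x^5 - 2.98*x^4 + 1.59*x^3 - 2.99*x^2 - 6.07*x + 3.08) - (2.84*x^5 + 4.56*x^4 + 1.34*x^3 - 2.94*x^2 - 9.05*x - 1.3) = -6.68*x^5 - 7.54*x^4 + 0.25*x^3 - 0.0500000000000003*x^2 + 2.98*x + 4.38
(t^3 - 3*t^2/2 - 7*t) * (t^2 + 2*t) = t^5 + t^4/2 - 10*t^3 - 14*t^2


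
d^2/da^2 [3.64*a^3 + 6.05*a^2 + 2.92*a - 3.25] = 21.84*a + 12.1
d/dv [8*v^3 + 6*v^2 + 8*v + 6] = 24*v^2 + 12*v + 8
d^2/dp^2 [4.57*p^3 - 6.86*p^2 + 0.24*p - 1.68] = 27.42*p - 13.72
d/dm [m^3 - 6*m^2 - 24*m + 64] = 3*m^2 - 12*m - 24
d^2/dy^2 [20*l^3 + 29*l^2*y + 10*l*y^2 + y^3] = 20*l + 6*y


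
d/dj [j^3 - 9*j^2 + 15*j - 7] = 3*j^2 - 18*j + 15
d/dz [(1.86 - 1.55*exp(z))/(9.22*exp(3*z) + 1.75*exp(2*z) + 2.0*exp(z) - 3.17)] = (28.582*exp(3*z) - 48.7351*exp(2*z) - 6.51*exp(z) + 1.1935)*exp(z)/(85.0084*exp(6*z) + 32.27*exp(5*z) + 39.9425*exp(4*z) - 51.4548*exp(3*z) - 7.095*exp(2*z) - 12.68*exp(z) + 10.0489)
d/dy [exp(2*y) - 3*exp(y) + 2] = (2*exp(y) - 3)*exp(y)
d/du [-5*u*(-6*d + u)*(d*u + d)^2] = 5*d^2*(u + 1)*(2*u*(6*d - u) - u*(u + 1) + (6*d - u)*(u + 1))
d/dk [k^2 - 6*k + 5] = 2*k - 6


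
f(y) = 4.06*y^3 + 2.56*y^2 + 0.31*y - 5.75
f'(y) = 12.18*y^2 + 5.12*y + 0.31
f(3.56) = 210.98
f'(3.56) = 172.90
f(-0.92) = -7.03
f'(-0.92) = 5.91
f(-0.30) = -5.72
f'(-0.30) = -0.13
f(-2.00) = -28.61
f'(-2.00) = 38.79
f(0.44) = -4.77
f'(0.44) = 4.92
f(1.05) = 2.10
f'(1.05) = 19.11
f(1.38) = 10.22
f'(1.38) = 30.57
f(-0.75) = -6.26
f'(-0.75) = 3.32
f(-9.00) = -2760.92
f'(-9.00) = 940.81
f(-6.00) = -792.41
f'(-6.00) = 408.07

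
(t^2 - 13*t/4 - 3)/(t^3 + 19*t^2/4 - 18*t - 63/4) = (t - 4)/(t^2 + 4*t - 21)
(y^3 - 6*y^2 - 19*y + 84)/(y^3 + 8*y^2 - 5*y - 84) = (y - 7)/(y + 7)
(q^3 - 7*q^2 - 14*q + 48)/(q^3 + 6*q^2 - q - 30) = (q - 8)/(q + 5)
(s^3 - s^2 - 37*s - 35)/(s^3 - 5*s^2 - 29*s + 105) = (s + 1)/(s - 3)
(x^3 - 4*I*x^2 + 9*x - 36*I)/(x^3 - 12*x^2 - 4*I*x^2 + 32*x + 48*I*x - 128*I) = (x^2 + 9)/(x^2 - 12*x + 32)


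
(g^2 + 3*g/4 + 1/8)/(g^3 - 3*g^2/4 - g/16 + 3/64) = 8*(2*g + 1)/(16*g^2 - 16*g + 3)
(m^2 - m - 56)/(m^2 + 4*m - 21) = (m - 8)/(m - 3)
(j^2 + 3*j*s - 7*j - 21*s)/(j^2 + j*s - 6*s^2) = (7 - j)/(-j + 2*s)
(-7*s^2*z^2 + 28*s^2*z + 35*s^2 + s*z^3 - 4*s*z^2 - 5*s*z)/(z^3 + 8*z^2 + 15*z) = s*(-7*s*z^2 + 28*s*z + 35*s + z^3 - 4*z^2 - 5*z)/(z*(z^2 + 8*z + 15))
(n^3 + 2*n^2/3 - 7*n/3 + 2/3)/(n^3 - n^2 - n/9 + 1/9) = 3*(n + 2)/(3*n + 1)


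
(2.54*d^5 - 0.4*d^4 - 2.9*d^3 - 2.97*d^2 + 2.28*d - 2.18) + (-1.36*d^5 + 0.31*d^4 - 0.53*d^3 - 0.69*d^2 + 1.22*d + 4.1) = 1.18*d^5 - 0.09*d^4 - 3.43*d^3 - 3.66*d^2 + 3.5*d + 1.92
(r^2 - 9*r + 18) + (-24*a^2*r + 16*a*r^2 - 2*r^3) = -24*a^2*r + 16*a*r^2 - 2*r^3 + r^2 - 9*r + 18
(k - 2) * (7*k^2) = 7*k^3 - 14*k^2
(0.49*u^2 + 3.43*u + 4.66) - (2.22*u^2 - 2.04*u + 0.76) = -1.73*u^2 + 5.47*u + 3.9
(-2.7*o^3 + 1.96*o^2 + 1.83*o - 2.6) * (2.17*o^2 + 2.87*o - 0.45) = -5.859*o^5 - 3.4958*o^4 + 10.8113*o^3 - 1.2719*o^2 - 8.2855*o + 1.17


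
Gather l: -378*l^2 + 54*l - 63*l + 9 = -378*l^2 - 9*l + 9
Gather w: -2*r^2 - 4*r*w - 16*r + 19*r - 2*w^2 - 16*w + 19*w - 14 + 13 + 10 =-2*r^2 + 3*r - 2*w^2 + w*(3 - 4*r) + 9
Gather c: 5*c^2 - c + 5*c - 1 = 5*c^2 + 4*c - 1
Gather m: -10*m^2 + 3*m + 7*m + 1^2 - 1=-10*m^2 + 10*m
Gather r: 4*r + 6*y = 4*r + 6*y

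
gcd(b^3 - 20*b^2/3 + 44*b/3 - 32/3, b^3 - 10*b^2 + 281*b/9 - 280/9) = b - 8/3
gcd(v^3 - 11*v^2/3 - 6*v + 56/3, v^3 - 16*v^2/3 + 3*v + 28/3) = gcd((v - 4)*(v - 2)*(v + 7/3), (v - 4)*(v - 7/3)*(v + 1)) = v - 4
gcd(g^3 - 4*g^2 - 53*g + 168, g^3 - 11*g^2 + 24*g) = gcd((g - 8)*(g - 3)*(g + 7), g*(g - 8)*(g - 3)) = g^2 - 11*g + 24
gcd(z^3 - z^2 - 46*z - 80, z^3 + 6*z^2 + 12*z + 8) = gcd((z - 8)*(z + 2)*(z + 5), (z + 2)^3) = z + 2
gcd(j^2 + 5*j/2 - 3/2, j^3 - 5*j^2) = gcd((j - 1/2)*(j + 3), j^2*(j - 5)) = 1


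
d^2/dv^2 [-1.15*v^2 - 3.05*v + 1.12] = -2.30000000000000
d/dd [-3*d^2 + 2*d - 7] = 2 - 6*d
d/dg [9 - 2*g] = -2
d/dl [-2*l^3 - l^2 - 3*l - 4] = -6*l^2 - 2*l - 3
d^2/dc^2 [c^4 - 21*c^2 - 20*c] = 12*c^2 - 42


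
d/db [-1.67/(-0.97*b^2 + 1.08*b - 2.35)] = (1.8036 - 3.2398*b)/(0.97*b^2 - 1.08*b + 2.35)^2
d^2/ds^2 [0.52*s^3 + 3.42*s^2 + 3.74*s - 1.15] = 3.12*s + 6.84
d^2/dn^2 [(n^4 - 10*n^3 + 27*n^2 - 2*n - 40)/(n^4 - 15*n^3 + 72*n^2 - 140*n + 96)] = 2*(5*n^6 - 105*n^5 + 1083*n^4 - 6707*n^3 + 24420*n^2 - 46680*n + 35696)/(n^9 - 39*n^8 + 645*n^7 - 5929*n^6 + 33414*n^5 - 120108*n^4 + 276472*n^3 - 394560*n^2 + 317952*n - 110592)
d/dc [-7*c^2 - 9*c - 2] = -14*c - 9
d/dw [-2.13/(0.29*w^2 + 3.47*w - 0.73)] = (1.2354*w + 7.3911)/(0.29*w^2 + 3.47*w - 0.73)^2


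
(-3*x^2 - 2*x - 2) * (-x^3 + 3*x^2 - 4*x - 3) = 3*x^5 - 7*x^4 + 8*x^3 + 11*x^2 + 14*x + 6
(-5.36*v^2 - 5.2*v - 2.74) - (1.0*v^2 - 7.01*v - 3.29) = -6.36*v^2 + 1.81*v + 0.55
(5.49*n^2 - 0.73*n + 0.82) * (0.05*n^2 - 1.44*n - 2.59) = 0.2745*n^4 - 7.9421*n^3 - 13.1269*n^2 + 0.7099*n - 2.1238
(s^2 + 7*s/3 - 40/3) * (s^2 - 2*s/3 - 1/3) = s^4 + 5*s^3/3 - 137*s^2/9 + 73*s/9 + 40/9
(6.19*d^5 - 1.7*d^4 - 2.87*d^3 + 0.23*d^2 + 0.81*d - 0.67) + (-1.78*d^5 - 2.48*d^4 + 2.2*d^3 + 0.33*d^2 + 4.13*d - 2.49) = 4.41*d^5 - 4.18*d^4 - 0.67*d^3 + 0.56*d^2 + 4.94*d - 3.16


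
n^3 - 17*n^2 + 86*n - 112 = (n - 8)*(n - 7)*(n - 2)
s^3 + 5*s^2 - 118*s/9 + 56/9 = (s - 4/3)*(s - 2/3)*(s + 7)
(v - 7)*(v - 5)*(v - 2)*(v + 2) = v^4 - 12*v^3 + 31*v^2 + 48*v - 140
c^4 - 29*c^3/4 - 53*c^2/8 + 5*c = c*(c - 8)*(c - 1/2)*(c + 5/4)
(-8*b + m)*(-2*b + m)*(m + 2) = 16*b^2*m + 32*b^2 - 10*b*m^2 - 20*b*m + m^3 + 2*m^2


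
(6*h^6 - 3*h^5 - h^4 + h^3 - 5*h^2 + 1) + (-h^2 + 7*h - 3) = 6*h^6 - 3*h^5 - h^4 + h^3 - 6*h^2 + 7*h - 2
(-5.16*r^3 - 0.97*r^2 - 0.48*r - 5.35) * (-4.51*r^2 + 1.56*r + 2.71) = 23.2716*r^5 - 3.6749*r^4 - 13.332*r^3 + 20.751*r^2 - 9.6468*r - 14.4985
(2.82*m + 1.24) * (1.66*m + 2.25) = 4.6812*m^2 + 8.4034*m + 2.79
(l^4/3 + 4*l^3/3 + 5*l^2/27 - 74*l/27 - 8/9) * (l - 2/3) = l^5/3 + 10*l^4/9 - 19*l^3/27 - 232*l^2/81 + 76*l/81 + 16/27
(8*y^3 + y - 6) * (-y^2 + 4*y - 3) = -8*y^5 + 32*y^4 - 25*y^3 + 10*y^2 - 27*y + 18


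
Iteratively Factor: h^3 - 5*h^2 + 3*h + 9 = (h - 3)*(h^2 - 2*h - 3) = (h - 3)*(h + 1)*(h - 3)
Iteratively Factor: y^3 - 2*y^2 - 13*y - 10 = (y + 1)*(y^2 - 3*y - 10) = (y - 5)*(y + 1)*(y + 2)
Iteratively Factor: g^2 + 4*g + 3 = (g + 3)*(g + 1)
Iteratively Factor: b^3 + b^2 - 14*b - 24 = (b + 2)*(b^2 - b - 12) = (b - 4)*(b + 2)*(b + 3)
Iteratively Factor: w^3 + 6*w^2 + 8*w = (w + 4)*(w^2 + 2*w) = w*(w + 4)*(w + 2)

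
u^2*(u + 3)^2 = u^4 + 6*u^3 + 9*u^2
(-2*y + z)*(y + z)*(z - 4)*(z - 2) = -2*y^2*z^2 + 12*y^2*z - 16*y^2 - y*z^3 + 6*y*z^2 - 8*y*z + z^4 - 6*z^3 + 8*z^2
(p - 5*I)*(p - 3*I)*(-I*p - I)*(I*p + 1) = p^4 + p^3 - 9*I*p^3 - 23*p^2 - 9*I*p^2 - 23*p + 15*I*p + 15*I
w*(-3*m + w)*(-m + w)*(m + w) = 3*m^3*w - m^2*w^2 - 3*m*w^3 + w^4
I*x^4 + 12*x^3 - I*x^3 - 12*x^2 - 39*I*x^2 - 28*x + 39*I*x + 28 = (x - 7*I)*(x - 4*I)*(x - I)*(I*x - I)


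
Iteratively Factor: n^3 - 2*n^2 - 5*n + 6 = (n - 3)*(n^2 + n - 2) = (n - 3)*(n + 2)*(n - 1)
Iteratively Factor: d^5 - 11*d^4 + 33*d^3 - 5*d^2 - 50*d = (d - 5)*(d^4 - 6*d^3 + 3*d^2 + 10*d) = (d - 5)*(d - 2)*(d^3 - 4*d^2 - 5*d) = (d - 5)^2*(d - 2)*(d^2 + d) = d*(d - 5)^2*(d - 2)*(d + 1)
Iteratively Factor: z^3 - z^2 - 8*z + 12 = (z - 2)*(z^2 + z - 6) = (z - 2)*(z + 3)*(z - 2)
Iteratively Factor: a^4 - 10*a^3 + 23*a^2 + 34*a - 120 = (a - 4)*(a^3 - 6*a^2 - a + 30) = (a - 4)*(a + 2)*(a^2 - 8*a + 15) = (a - 4)*(a - 3)*(a + 2)*(a - 5)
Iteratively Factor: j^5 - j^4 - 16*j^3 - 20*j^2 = (j + 2)*(j^4 - 3*j^3 - 10*j^2) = (j + 2)^2*(j^3 - 5*j^2) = (j - 5)*(j + 2)^2*(j^2) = j*(j - 5)*(j + 2)^2*(j)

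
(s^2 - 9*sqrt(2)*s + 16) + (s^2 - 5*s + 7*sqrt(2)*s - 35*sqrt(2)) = 2*s^2 - 5*s - 2*sqrt(2)*s - 35*sqrt(2) + 16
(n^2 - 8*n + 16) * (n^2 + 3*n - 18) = n^4 - 5*n^3 - 26*n^2 + 192*n - 288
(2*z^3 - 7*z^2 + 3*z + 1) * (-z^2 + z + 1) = -2*z^5 + 9*z^4 - 8*z^3 - 5*z^2 + 4*z + 1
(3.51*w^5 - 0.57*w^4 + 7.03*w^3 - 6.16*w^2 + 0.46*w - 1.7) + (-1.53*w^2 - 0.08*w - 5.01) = 3.51*w^5 - 0.57*w^4 + 7.03*w^3 - 7.69*w^2 + 0.38*w - 6.71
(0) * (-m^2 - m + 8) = 0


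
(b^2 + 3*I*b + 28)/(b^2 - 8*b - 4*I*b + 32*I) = (b + 7*I)/(b - 8)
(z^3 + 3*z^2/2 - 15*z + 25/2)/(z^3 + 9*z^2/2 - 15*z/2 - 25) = (z - 1)/(z + 2)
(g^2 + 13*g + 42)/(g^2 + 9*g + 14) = (g + 6)/(g + 2)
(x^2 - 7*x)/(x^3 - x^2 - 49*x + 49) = x/(x^2 + 6*x - 7)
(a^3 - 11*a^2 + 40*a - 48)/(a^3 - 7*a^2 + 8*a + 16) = (a - 3)/(a + 1)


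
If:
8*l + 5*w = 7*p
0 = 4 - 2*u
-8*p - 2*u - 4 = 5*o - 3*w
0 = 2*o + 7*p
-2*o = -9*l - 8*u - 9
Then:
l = -3985/1569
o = 560/523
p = -160/523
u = 2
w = 5704/1569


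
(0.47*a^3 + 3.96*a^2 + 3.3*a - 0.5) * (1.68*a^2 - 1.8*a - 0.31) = 0.7896*a^5 + 5.8068*a^4 - 1.7297*a^3 - 8.0076*a^2 - 0.123*a + 0.155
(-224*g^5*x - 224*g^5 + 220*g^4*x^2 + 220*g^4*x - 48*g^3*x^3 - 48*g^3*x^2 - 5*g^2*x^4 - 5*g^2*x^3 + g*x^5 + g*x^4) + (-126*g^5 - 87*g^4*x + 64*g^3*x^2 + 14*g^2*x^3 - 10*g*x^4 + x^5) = -224*g^5*x - 350*g^5 + 220*g^4*x^2 + 133*g^4*x - 48*g^3*x^3 + 16*g^3*x^2 - 5*g^2*x^4 + 9*g^2*x^3 + g*x^5 - 9*g*x^4 + x^5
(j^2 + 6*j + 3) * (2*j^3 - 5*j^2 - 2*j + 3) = 2*j^5 + 7*j^4 - 26*j^3 - 24*j^2 + 12*j + 9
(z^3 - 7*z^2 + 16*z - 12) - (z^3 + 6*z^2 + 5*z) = -13*z^2 + 11*z - 12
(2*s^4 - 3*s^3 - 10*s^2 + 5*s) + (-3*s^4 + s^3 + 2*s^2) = -s^4 - 2*s^3 - 8*s^2 + 5*s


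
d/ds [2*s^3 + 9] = 6*s^2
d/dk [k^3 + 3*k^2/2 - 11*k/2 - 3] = 3*k^2 + 3*k - 11/2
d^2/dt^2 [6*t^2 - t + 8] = 12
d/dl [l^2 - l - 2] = 2*l - 1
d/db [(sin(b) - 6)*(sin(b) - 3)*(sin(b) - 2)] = (3*sin(b)^2 - 22*sin(b) + 36)*cos(b)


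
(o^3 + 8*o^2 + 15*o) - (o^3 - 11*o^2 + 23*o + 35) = 19*o^2 - 8*o - 35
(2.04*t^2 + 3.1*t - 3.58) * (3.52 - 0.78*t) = -1.5912*t^3 + 4.7628*t^2 + 13.7044*t - 12.6016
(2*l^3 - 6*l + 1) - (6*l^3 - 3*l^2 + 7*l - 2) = -4*l^3 + 3*l^2 - 13*l + 3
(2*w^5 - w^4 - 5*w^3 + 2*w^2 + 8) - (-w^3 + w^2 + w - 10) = 2*w^5 - w^4 - 4*w^3 + w^2 - w + 18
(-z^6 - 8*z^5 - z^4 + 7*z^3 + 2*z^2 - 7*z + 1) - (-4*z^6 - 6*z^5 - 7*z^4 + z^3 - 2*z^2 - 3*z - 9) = 3*z^6 - 2*z^5 + 6*z^4 + 6*z^3 + 4*z^2 - 4*z + 10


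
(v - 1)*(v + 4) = v^2 + 3*v - 4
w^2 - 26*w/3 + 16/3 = (w - 8)*(w - 2/3)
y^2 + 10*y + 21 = (y + 3)*(y + 7)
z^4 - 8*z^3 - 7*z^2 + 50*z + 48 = (z - 8)*(z - 3)*(z + 1)*(z + 2)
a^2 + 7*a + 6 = (a + 1)*(a + 6)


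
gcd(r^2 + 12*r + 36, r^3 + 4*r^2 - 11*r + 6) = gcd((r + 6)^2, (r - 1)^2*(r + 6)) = r + 6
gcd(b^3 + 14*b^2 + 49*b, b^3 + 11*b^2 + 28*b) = b^2 + 7*b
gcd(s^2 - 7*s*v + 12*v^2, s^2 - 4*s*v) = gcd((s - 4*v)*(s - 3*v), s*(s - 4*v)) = s - 4*v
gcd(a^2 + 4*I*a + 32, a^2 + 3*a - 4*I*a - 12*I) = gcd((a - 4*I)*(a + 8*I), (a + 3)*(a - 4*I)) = a - 4*I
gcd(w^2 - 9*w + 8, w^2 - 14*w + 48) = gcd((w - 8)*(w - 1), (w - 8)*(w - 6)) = w - 8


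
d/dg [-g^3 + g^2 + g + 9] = -3*g^2 + 2*g + 1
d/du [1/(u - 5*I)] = -1/(u - 5*I)^2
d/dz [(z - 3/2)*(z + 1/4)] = 2*z - 5/4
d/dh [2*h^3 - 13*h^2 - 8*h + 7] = 6*h^2 - 26*h - 8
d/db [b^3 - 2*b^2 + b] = 3*b^2 - 4*b + 1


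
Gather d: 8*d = 8*d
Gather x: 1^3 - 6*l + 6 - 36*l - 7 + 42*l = 0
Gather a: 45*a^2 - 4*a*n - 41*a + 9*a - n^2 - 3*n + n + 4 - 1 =45*a^2 + a*(-4*n - 32) - n^2 - 2*n + 3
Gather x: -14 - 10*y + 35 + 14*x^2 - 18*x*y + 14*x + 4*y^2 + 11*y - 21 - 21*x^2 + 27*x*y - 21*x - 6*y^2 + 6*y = -7*x^2 + x*(9*y - 7) - 2*y^2 + 7*y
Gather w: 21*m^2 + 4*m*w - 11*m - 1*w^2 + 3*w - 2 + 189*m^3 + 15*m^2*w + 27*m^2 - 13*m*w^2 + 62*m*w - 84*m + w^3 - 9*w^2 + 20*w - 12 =189*m^3 + 48*m^2 - 95*m + w^3 + w^2*(-13*m - 10) + w*(15*m^2 + 66*m + 23) - 14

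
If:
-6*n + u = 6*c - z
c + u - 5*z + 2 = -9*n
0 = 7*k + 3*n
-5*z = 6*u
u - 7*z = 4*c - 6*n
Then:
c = 92/33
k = 26/21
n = -26/9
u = 100/33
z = -40/11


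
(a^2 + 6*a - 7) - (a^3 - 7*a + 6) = -a^3 + a^2 + 13*a - 13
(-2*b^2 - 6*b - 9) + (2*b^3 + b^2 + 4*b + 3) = 2*b^3 - b^2 - 2*b - 6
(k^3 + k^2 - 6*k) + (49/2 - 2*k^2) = k^3 - k^2 - 6*k + 49/2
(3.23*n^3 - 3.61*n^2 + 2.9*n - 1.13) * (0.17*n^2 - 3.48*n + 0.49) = 0.5491*n^5 - 11.8541*n^4 + 14.6385*n^3 - 12.053*n^2 + 5.3534*n - 0.5537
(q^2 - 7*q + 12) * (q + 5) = q^3 - 2*q^2 - 23*q + 60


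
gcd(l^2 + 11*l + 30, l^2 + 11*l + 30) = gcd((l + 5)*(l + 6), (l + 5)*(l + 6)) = l^2 + 11*l + 30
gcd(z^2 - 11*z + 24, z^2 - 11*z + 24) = z^2 - 11*z + 24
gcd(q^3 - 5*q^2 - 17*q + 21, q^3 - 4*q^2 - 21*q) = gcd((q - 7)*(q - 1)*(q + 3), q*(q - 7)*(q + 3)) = q^2 - 4*q - 21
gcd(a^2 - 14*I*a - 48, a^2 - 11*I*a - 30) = a - 6*I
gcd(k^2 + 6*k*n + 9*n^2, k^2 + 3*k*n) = k + 3*n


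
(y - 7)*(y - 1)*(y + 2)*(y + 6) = y^4 - 45*y^2 - 40*y + 84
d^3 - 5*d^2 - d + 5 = (d - 5)*(d - 1)*(d + 1)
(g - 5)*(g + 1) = g^2 - 4*g - 5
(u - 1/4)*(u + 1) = u^2 + 3*u/4 - 1/4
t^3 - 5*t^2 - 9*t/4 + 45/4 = (t - 5)*(t - 3/2)*(t + 3/2)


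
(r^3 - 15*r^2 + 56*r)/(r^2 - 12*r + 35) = r*(r - 8)/(r - 5)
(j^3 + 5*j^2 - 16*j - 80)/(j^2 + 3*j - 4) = (j^2 + j - 20)/(j - 1)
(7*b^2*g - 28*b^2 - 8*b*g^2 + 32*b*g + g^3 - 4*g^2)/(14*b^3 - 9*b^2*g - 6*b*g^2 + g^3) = (g - 4)/(2*b + g)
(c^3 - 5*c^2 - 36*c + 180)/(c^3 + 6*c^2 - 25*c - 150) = (c - 6)/(c + 5)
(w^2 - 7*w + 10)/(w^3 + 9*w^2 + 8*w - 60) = (w - 5)/(w^2 + 11*w + 30)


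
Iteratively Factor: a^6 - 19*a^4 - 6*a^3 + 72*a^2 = (a - 4)*(a^5 + 4*a^4 - 3*a^3 - 18*a^2) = (a - 4)*(a - 2)*(a^4 + 6*a^3 + 9*a^2) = (a - 4)*(a - 2)*(a + 3)*(a^3 + 3*a^2) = (a - 4)*(a - 2)*(a + 3)^2*(a^2) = a*(a - 4)*(a - 2)*(a + 3)^2*(a)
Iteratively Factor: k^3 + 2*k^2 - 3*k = (k)*(k^2 + 2*k - 3) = k*(k - 1)*(k + 3)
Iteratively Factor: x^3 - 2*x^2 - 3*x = (x)*(x^2 - 2*x - 3) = x*(x - 3)*(x + 1)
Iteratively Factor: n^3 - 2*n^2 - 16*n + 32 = (n - 4)*(n^2 + 2*n - 8) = (n - 4)*(n + 4)*(n - 2)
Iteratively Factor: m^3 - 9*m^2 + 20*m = (m)*(m^2 - 9*m + 20) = m*(m - 5)*(m - 4)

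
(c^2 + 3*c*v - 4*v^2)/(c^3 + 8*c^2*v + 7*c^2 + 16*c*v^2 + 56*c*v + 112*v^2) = (c - v)/(c^2 + 4*c*v + 7*c + 28*v)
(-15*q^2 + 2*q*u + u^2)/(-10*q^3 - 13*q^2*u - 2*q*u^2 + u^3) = (15*q^2 - 2*q*u - u^2)/(10*q^3 + 13*q^2*u + 2*q*u^2 - u^3)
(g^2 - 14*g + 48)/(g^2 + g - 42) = (g - 8)/(g + 7)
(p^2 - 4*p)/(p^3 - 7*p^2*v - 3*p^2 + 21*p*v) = (p - 4)/(p^2 - 7*p*v - 3*p + 21*v)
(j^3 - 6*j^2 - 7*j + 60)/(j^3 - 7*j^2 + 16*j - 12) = (j^3 - 6*j^2 - 7*j + 60)/(j^3 - 7*j^2 + 16*j - 12)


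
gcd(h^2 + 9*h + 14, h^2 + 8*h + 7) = h + 7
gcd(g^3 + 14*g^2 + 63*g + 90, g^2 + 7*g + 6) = g + 6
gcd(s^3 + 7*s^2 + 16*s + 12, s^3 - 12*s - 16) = s^2 + 4*s + 4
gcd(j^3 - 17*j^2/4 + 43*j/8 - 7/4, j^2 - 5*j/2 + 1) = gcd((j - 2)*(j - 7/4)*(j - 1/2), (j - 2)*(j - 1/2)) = j^2 - 5*j/2 + 1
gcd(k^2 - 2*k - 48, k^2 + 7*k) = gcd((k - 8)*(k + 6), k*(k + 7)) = 1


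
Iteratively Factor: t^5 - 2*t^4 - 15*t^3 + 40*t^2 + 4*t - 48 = (t - 3)*(t^4 + t^3 - 12*t^2 + 4*t + 16) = (t - 3)*(t - 2)*(t^3 + 3*t^2 - 6*t - 8) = (t - 3)*(t - 2)*(t + 1)*(t^2 + 2*t - 8) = (t - 3)*(t - 2)^2*(t + 1)*(t + 4)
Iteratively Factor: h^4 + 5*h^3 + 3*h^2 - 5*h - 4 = (h - 1)*(h^3 + 6*h^2 + 9*h + 4) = (h - 1)*(h + 4)*(h^2 + 2*h + 1) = (h - 1)*(h + 1)*(h + 4)*(h + 1)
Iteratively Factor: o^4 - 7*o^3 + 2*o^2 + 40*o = (o - 5)*(o^3 - 2*o^2 - 8*o) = (o - 5)*(o - 4)*(o^2 + 2*o) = (o - 5)*(o - 4)*(o + 2)*(o)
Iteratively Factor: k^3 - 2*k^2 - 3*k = (k + 1)*(k^2 - 3*k) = k*(k + 1)*(k - 3)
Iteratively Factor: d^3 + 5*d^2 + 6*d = (d + 3)*(d^2 + 2*d) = (d + 2)*(d + 3)*(d)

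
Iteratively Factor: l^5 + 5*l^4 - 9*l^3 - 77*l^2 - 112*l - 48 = (l - 4)*(l^4 + 9*l^3 + 27*l^2 + 31*l + 12) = (l - 4)*(l + 1)*(l^3 + 8*l^2 + 19*l + 12) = (l - 4)*(l + 1)*(l + 3)*(l^2 + 5*l + 4) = (l - 4)*(l + 1)*(l + 3)*(l + 4)*(l + 1)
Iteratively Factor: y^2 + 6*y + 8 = (y + 2)*(y + 4)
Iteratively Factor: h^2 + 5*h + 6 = (h + 2)*(h + 3)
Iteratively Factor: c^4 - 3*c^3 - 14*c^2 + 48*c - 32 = (c - 4)*(c^3 + c^2 - 10*c + 8) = (c - 4)*(c + 4)*(c^2 - 3*c + 2) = (c - 4)*(c - 1)*(c + 4)*(c - 2)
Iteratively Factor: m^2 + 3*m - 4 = (m - 1)*(m + 4)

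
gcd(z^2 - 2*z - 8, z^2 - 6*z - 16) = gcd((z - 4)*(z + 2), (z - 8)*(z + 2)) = z + 2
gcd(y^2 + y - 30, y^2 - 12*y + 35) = y - 5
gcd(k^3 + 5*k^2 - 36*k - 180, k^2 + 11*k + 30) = k^2 + 11*k + 30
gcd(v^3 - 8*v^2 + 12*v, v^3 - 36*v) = v^2 - 6*v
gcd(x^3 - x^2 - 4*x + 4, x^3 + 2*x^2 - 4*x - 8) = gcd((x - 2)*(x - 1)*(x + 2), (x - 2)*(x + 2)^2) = x^2 - 4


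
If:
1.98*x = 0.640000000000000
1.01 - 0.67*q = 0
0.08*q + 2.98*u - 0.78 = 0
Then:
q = 1.51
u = 0.22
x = 0.32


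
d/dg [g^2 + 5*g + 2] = 2*g + 5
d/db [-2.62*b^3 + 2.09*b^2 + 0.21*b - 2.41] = -7.86*b^2 + 4.18*b + 0.21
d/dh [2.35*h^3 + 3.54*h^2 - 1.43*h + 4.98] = 7.05*h^2 + 7.08*h - 1.43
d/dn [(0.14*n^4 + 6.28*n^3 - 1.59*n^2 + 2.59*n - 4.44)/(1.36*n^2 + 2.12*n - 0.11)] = (0.3808*n^5 + 9.4312*n^4 + 26.5656*n^3 - 8.9656*n^2 + 12.4266*n + 9.1279)/(1.8496*n^4 + 5.7664*n^3 + 4.1952*n^2 - 0.4664*n + 0.0121)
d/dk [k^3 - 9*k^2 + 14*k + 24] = 3*k^2 - 18*k + 14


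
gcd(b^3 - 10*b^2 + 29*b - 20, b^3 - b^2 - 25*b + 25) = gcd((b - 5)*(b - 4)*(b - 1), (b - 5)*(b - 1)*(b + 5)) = b^2 - 6*b + 5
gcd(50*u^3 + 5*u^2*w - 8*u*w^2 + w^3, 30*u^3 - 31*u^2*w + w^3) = 5*u - w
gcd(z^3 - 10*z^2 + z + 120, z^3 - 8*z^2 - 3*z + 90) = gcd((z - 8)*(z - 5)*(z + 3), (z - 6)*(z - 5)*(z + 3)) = z^2 - 2*z - 15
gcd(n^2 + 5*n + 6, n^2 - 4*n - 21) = n + 3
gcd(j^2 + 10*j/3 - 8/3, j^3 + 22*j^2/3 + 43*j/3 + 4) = j + 4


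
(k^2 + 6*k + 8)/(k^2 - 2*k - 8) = (k + 4)/(k - 4)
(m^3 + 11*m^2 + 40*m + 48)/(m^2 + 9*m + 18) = (m^2 + 8*m + 16)/(m + 6)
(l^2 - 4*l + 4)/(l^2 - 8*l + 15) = (l^2 - 4*l + 4)/(l^2 - 8*l + 15)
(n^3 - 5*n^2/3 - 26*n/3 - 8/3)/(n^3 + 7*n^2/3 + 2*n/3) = (n - 4)/n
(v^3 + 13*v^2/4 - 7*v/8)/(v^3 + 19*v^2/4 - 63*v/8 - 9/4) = v*(8*v^2 + 26*v - 7)/(8*v^3 + 38*v^2 - 63*v - 18)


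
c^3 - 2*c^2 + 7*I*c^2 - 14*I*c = c*(c - 2)*(c + 7*I)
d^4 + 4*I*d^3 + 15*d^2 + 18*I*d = d*(d - 3*I)*(d + I)*(d + 6*I)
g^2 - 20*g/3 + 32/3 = (g - 4)*(g - 8/3)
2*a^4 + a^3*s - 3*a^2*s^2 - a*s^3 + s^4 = (-2*a + s)*(-a + s)*(a + s)^2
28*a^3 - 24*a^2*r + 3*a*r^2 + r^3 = (-2*a + r)^2*(7*a + r)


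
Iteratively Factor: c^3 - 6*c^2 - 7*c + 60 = (c - 5)*(c^2 - c - 12) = (c - 5)*(c - 4)*(c + 3)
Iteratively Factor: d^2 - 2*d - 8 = (d + 2)*(d - 4)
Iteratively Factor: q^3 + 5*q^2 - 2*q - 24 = (q + 4)*(q^2 + q - 6) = (q - 2)*(q + 4)*(q + 3)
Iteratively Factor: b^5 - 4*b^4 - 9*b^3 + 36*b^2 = (b - 3)*(b^4 - b^3 - 12*b^2) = b*(b - 3)*(b^3 - b^2 - 12*b) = b*(b - 3)*(b + 3)*(b^2 - 4*b) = b^2*(b - 3)*(b + 3)*(b - 4)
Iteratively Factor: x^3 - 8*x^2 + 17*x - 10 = (x - 1)*(x^2 - 7*x + 10) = (x - 5)*(x - 1)*(x - 2)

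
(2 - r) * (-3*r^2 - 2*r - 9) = 3*r^3 - 4*r^2 + 5*r - 18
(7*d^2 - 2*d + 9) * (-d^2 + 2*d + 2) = -7*d^4 + 16*d^3 + d^2 + 14*d + 18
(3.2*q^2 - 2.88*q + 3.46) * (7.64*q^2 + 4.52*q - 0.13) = 24.448*q^4 - 7.5392*q^3 + 13.0008*q^2 + 16.0136*q - 0.4498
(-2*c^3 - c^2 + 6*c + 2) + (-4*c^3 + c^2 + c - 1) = -6*c^3 + 7*c + 1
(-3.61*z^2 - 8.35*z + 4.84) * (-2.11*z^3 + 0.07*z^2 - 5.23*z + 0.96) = 7.6171*z^5 + 17.3658*z^4 + 8.0834*z^3 + 40.5437*z^2 - 33.3292*z + 4.6464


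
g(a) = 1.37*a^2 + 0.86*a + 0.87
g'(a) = 2.74*a + 0.86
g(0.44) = 1.51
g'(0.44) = 2.07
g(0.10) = 0.97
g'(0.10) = 1.13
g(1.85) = 7.15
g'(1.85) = 5.93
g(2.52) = 11.74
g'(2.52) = 7.76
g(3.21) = 17.75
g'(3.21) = 9.66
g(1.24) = 4.04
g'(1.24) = 4.26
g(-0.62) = 0.86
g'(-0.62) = -0.84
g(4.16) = 28.16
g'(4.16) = 12.26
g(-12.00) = 187.83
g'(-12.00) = -32.02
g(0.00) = 0.87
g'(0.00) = 0.86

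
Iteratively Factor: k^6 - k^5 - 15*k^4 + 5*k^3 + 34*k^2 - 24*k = (k - 4)*(k^5 + 3*k^4 - 3*k^3 - 7*k^2 + 6*k) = (k - 4)*(k - 1)*(k^4 + 4*k^3 + k^2 - 6*k) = (k - 4)*(k - 1)*(k + 2)*(k^3 + 2*k^2 - 3*k) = (k - 4)*(k - 1)^2*(k + 2)*(k^2 + 3*k) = k*(k - 4)*(k - 1)^2*(k + 2)*(k + 3)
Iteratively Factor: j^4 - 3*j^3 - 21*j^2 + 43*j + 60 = (j + 4)*(j^3 - 7*j^2 + 7*j + 15) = (j - 5)*(j + 4)*(j^2 - 2*j - 3) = (j - 5)*(j - 3)*(j + 4)*(j + 1)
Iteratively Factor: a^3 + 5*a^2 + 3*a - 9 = (a + 3)*(a^2 + 2*a - 3) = (a - 1)*(a + 3)*(a + 3)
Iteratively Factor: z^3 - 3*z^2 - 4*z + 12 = (z - 2)*(z^2 - z - 6) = (z - 3)*(z - 2)*(z + 2)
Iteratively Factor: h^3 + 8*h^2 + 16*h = (h + 4)*(h^2 + 4*h) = (h + 4)^2*(h)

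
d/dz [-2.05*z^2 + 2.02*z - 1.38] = 2.02 - 4.1*z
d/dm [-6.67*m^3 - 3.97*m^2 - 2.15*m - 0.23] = -20.01*m^2 - 7.94*m - 2.15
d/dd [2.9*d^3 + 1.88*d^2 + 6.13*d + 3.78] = 8.7*d^2 + 3.76*d + 6.13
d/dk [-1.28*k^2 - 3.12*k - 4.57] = -2.56*k - 3.12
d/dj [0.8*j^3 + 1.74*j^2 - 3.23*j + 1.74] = 2.4*j^2 + 3.48*j - 3.23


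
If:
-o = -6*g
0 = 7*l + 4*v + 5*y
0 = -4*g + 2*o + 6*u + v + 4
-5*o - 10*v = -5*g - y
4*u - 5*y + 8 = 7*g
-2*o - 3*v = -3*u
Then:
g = -4/11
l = -148/77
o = -24/11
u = -4/11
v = 12/11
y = 20/11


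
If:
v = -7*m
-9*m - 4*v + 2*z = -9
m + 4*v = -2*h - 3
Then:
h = -27*z/19 - 150/19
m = -2*z/19 - 9/19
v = 14*z/19 + 63/19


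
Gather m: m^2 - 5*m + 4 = m^2 - 5*m + 4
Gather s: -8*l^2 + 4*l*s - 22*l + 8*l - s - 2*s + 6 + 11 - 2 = -8*l^2 - 14*l + s*(4*l - 3) + 15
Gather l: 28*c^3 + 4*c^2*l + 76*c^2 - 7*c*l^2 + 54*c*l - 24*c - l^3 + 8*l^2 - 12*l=28*c^3 + 76*c^2 - 24*c - l^3 + l^2*(8 - 7*c) + l*(4*c^2 + 54*c - 12)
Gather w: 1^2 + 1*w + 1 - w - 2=0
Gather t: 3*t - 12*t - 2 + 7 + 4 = 9 - 9*t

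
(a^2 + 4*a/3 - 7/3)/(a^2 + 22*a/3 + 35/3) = (a - 1)/(a + 5)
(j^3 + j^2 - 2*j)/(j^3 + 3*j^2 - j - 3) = j*(j + 2)/(j^2 + 4*j + 3)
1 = 1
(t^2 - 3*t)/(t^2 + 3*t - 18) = t/(t + 6)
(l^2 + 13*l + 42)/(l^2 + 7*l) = (l + 6)/l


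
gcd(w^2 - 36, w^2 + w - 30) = w + 6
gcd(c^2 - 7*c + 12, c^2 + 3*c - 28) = c - 4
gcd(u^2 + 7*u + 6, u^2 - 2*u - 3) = u + 1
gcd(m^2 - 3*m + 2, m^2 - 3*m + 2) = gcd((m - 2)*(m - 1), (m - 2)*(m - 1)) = m^2 - 3*m + 2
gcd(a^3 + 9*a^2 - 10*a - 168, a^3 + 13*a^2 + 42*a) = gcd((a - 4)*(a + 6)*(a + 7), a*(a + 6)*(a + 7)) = a^2 + 13*a + 42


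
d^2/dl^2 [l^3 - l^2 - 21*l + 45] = 6*l - 2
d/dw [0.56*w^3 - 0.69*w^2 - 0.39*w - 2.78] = 1.68*w^2 - 1.38*w - 0.39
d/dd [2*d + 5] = 2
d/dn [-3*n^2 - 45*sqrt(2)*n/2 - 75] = -6*n - 45*sqrt(2)/2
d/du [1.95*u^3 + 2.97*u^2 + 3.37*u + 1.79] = 5.85*u^2 + 5.94*u + 3.37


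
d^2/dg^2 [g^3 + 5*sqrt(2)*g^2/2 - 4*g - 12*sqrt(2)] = 6*g + 5*sqrt(2)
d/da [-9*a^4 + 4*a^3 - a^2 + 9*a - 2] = -36*a^3 + 12*a^2 - 2*a + 9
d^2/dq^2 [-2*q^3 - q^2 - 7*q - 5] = -12*q - 2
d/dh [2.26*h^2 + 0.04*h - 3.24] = 4.52*h + 0.04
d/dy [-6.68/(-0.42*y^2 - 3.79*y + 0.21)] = (-5.6112*y - 25.3172)/(0.42*y^2 + 3.79*y - 0.21)^2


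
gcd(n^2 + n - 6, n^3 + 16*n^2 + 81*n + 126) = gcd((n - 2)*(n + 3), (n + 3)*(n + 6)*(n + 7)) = n + 3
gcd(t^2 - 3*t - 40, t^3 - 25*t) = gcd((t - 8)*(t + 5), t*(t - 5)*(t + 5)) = t + 5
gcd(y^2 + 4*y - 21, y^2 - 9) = y - 3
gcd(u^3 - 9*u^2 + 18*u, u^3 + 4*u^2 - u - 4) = 1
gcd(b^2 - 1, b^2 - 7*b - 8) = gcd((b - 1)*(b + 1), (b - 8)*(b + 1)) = b + 1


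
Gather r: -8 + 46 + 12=50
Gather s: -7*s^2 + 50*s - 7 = -7*s^2 + 50*s - 7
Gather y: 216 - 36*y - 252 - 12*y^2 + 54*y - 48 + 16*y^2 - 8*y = 4*y^2 + 10*y - 84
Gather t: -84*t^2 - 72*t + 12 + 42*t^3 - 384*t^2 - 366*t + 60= 42*t^3 - 468*t^2 - 438*t + 72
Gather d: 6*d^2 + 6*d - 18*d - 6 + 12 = 6*d^2 - 12*d + 6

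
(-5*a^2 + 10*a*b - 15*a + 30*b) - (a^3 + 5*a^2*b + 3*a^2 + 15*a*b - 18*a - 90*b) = -a^3 - 5*a^2*b - 8*a^2 - 5*a*b + 3*a + 120*b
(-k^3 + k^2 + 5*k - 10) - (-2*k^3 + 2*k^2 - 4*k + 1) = k^3 - k^2 + 9*k - 11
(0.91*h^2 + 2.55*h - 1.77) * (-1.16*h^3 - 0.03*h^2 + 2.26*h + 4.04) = -1.0556*h^5 - 2.9853*h^4 + 4.0333*h^3 + 9.4925*h^2 + 6.3018*h - 7.1508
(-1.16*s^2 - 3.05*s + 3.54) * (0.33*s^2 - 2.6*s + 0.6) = -0.3828*s^4 + 2.0095*s^3 + 8.4022*s^2 - 11.034*s + 2.124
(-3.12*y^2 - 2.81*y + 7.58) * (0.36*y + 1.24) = -1.1232*y^3 - 4.8804*y^2 - 0.7556*y + 9.3992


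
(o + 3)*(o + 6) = o^2 + 9*o + 18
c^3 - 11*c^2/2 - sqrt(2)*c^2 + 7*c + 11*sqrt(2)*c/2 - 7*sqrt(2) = (c - 7/2)*(c - 2)*(c - sqrt(2))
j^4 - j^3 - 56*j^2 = j^2*(j - 8)*(j + 7)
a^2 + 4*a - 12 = (a - 2)*(a + 6)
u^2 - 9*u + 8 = (u - 8)*(u - 1)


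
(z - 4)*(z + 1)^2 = z^3 - 2*z^2 - 7*z - 4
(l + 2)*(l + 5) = l^2 + 7*l + 10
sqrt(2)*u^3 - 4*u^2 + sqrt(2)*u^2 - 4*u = u*(u - 2*sqrt(2))*(sqrt(2)*u + sqrt(2))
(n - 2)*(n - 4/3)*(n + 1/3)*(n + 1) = n^4 - 2*n^3 - 13*n^2/9 + 22*n/9 + 8/9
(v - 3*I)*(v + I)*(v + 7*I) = v^3 + 5*I*v^2 + 17*v + 21*I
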